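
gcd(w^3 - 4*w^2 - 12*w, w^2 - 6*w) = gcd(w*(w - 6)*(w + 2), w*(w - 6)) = w^2 - 6*w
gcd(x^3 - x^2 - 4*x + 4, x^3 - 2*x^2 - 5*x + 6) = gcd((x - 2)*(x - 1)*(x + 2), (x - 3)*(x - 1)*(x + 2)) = x^2 + x - 2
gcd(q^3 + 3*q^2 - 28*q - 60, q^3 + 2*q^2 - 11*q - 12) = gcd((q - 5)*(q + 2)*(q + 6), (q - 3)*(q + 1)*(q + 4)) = 1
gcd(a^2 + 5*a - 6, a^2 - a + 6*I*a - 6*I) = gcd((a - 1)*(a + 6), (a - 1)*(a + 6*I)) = a - 1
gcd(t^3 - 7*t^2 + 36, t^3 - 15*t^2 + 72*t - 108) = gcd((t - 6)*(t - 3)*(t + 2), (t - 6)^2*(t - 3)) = t^2 - 9*t + 18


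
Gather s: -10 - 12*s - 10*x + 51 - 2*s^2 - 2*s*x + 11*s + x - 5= -2*s^2 + s*(-2*x - 1) - 9*x + 36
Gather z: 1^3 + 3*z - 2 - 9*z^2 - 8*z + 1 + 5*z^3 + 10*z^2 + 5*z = 5*z^3 + z^2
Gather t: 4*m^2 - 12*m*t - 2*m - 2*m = 4*m^2 - 12*m*t - 4*m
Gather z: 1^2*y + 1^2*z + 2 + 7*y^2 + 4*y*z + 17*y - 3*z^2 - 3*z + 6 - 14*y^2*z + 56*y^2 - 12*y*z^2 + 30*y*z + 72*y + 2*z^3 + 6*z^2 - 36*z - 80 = 63*y^2 + 90*y + 2*z^3 + z^2*(3 - 12*y) + z*(-14*y^2 + 34*y - 38) - 72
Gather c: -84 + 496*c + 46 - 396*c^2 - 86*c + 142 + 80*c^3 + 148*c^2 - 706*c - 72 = 80*c^3 - 248*c^2 - 296*c + 32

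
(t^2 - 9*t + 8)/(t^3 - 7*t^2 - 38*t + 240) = (t - 1)/(t^2 + t - 30)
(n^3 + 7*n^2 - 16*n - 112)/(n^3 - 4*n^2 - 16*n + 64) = (n + 7)/(n - 4)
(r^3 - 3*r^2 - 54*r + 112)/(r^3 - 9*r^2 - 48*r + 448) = (r - 2)/(r - 8)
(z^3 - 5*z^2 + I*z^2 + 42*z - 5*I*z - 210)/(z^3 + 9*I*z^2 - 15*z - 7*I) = (z^2 - z*(5 + 6*I) + 30*I)/(z^2 + 2*I*z - 1)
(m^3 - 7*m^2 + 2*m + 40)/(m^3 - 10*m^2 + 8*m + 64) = (m - 5)/(m - 8)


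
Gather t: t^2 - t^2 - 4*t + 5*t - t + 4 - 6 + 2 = 0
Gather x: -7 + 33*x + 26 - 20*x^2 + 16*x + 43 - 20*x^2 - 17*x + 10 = -40*x^2 + 32*x + 72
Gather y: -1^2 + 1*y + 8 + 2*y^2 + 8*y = 2*y^2 + 9*y + 7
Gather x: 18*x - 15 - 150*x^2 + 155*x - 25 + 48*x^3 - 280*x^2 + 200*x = 48*x^3 - 430*x^2 + 373*x - 40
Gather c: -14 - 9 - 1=-24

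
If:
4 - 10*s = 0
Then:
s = 2/5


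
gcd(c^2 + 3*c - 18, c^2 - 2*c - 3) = c - 3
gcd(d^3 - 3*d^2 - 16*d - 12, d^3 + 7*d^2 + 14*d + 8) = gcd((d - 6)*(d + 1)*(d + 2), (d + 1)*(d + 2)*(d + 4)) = d^2 + 3*d + 2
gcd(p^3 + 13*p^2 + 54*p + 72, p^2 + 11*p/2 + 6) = p + 4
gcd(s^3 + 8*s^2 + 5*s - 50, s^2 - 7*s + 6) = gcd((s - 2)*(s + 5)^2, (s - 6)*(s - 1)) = 1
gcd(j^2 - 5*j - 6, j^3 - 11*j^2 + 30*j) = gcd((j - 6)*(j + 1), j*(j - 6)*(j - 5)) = j - 6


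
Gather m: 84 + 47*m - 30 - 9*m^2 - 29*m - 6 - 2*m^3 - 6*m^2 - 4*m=-2*m^3 - 15*m^2 + 14*m + 48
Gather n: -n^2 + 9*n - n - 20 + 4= -n^2 + 8*n - 16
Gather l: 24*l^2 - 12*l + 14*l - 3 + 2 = 24*l^2 + 2*l - 1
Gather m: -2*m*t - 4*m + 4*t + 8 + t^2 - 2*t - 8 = m*(-2*t - 4) + t^2 + 2*t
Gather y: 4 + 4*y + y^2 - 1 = y^2 + 4*y + 3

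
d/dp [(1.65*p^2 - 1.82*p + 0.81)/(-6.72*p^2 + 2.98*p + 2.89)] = (-7.3134*p^2 + 20.4234*p - 7.6736)/(45.1584*p^4 - 40.0512*p^3 - 29.9612*p^2 + 17.2244*p + 8.3521)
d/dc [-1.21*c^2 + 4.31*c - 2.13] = 4.31 - 2.42*c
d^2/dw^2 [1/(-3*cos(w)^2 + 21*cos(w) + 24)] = (-4*sin(w)^4 + 83*sin(w)^2 + 119*cos(w)/4 + 21*cos(3*w)/4 + 35)/(3*(sin(w)^2 + 7*cos(w) + 7)^3)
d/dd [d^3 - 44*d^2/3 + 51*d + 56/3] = 3*d^2 - 88*d/3 + 51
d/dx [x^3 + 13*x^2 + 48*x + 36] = 3*x^2 + 26*x + 48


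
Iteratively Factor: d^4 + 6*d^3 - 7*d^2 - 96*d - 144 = (d + 3)*(d^3 + 3*d^2 - 16*d - 48) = (d + 3)*(d + 4)*(d^2 - d - 12) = (d + 3)^2*(d + 4)*(d - 4)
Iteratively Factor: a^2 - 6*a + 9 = (a - 3)*(a - 3)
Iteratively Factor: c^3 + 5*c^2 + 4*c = (c + 1)*(c^2 + 4*c) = (c + 1)*(c + 4)*(c)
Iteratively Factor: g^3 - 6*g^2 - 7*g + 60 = (g - 4)*(g^2 - 2*g - 15) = (g - 4)*(g + 3)*(g - 5)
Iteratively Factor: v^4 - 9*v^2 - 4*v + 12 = (v - 1)*(v^3 + v^2 - 8*v - 12) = (v - 1)*(v + 2)*(v^2 - v - 6) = (v - 1)*(v + 2)^2*(v - 3)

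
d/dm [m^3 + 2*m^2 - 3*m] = 3*m^2 + 4*m - 3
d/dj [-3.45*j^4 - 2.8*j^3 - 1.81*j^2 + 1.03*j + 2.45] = -13.8*j^3 - 8.4*j^2 - 3.62*j + 1.03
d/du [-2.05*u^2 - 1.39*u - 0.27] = -4.1*u - 1.39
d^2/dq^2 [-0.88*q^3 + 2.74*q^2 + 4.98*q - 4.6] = 5.48 - 5.28*q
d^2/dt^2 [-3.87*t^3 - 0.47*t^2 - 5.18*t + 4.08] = -23.22*t - 0.94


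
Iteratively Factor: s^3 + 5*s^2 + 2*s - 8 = (s + 4)*(s^2 + s - 2) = (s - 1)*(s + 4)*(s + 2)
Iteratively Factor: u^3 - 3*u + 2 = (u - 1)*(u^2 + u - 2) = (u - 1)^2*(u + 2)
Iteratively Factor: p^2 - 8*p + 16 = (p - 4)*(p - 4)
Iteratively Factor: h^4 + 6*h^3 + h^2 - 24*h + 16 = (h - 1)*(h^3 + 7*h^2 + 8*h - 16) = (h - 1)^2*(h^2 + 8*h + 16) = (h - 1)^2*(h + 4)*(h + 4)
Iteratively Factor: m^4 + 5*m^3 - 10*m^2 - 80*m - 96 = (m + 4)*(m^3 + m^2 - 14*m - 24) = (m + 3)*(m + 4)*(m^2 - 2*m - 8) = (m + 2)*(m + 3)*(m + 4)*(m - 4)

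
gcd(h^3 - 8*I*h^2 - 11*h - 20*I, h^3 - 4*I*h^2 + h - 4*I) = h^2 - 3*I*h + 4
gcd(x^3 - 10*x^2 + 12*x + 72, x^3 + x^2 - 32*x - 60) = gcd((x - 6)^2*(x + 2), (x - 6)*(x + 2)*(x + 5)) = x^2 - 4*x - 12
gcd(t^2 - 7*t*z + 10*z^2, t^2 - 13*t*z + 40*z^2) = -t + 5*z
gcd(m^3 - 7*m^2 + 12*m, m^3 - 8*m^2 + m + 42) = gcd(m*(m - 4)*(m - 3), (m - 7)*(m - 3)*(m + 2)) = m - 3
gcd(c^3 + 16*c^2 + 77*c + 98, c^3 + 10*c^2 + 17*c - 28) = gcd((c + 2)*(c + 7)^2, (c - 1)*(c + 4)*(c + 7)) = c + 7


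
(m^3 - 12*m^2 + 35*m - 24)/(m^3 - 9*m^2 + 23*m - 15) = (m - 8)/(m - 5)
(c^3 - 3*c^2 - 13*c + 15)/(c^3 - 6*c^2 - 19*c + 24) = (c - 5)/(c - 8)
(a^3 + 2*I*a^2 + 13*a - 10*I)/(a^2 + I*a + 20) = (a^2 - 3*I*a - 2)/(a - 4*I)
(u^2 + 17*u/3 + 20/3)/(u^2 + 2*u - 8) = (u + 5/3)/(u - 2)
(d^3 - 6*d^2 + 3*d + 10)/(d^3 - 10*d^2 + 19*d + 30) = (d - 2)/(d - 6)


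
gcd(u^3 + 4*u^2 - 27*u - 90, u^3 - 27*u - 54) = u + 3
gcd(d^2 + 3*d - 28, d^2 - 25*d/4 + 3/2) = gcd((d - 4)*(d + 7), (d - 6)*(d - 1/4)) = 1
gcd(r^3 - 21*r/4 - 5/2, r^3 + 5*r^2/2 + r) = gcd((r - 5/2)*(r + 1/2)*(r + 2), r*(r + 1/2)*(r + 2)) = r^2 + 5*r/2 + 1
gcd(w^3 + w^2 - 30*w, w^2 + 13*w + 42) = w + 6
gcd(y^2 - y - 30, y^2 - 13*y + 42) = y - 6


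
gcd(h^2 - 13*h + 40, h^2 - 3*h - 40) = h - 8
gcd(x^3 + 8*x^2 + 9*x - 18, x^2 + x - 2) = x - 1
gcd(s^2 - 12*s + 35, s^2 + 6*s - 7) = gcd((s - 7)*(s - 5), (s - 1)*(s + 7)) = 1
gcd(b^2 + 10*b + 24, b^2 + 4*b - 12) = b + 6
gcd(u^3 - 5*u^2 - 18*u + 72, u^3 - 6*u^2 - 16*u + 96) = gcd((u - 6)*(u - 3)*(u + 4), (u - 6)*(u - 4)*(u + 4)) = u^2 - 2*u - 24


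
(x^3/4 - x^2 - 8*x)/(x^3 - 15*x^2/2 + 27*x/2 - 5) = x*(x^2 - 4*x - 32)/(2*(2*x^3 - 15*x^2 + 27*x - 10))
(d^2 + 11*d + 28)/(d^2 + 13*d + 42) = (d + 4)/(d + 6)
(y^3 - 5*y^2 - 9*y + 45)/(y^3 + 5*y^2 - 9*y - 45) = (y - 5)/(y + 5)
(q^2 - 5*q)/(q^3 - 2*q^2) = (q - 5)/(q*(q - 2))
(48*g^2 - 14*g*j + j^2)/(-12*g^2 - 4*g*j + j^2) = (-8*g + j)/(2*g + j)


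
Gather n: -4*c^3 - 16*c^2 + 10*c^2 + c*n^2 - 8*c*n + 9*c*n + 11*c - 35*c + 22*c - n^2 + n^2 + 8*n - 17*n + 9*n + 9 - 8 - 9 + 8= -4*c^3 - 6*c^2 + c*n^2 + c*n - 2*c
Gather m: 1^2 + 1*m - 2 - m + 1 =0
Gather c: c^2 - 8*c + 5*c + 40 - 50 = c^2 - 3*c - 10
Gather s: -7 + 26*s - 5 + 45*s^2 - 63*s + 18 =45*s^2 - 37*s + 6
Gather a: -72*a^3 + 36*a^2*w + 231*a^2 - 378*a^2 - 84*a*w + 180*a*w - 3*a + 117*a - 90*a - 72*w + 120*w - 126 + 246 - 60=-72*a^3 + a^2*(36*w - 147) + a*(96*w + 24) + 48*w + 60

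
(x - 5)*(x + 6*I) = x^2 - 5*x + 6*I*x - 30*I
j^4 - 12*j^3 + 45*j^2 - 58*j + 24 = (j - 6)*(j - 4)*(j - 1)^2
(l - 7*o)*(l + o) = l^2 - 6*l*o - 7*o^2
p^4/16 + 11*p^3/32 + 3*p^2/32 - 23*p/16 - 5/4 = (p/4 + 1/4)*(p/4 + 1)*(p - 2)*(p + 5/2)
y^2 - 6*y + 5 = (y - 5)*(y - 1)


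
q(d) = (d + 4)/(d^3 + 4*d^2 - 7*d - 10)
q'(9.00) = 0.00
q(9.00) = 0.01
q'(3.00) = -0.27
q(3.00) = 0.22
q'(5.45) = -0.02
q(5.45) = 0.04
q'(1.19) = -0.38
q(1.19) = -0.47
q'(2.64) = -0.68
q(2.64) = 0.37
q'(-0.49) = 0.92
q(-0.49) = -0.61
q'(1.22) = -0.42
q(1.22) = -0.48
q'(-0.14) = 0.28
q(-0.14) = -0.43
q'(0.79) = -0.12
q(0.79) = -0.38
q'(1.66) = -2.44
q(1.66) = -0.94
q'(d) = (d + 4)*(-3*d^2 - 8*d + 7)/(d^3 + 4*d^2 - 7*d - 10)^2 + 1/(d^3 + 4*d^2 - 7*d - 10)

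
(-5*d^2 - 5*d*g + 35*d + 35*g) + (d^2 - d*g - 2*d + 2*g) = -4*d^2 - 6*d*g + 33*d + 37*g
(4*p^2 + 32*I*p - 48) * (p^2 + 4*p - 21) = 4*p^4 + 16*p^3 + 32*I*p^3 - 132*p^2 + 128*I*p^2 - 192*p - 672*I*p + 1008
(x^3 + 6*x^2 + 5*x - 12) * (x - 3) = x^4 + 3*x^3 - 13*x^2 - 27*x + 36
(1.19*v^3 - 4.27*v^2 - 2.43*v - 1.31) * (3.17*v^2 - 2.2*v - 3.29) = 3.7723*v^5 - 16.1539*v^4 - 2.2242*v^3 + 15.2416*v^2 + 10.8767*v + 4.3099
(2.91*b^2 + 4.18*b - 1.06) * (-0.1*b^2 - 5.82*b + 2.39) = -0.291*b^4 - 17.3542*b^3 - 17.2667*b^2 + 16.1594*b - 2.5334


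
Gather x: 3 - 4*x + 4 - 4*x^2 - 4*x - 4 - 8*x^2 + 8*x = 3 - 12*x^2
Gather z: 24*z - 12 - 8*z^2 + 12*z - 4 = -8*z^2 + 36*z - 16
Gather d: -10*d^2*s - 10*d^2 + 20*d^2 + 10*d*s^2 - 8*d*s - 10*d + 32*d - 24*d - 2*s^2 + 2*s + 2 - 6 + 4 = d^2*(10 - 10*s) + d*(10*s^2 - 8*s - 2) - 2*s^2 + 2*s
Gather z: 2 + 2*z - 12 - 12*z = -10*z - 10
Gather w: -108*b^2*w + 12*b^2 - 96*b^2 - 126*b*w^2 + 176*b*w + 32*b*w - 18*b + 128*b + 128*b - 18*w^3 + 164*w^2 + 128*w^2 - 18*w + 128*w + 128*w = -84*b^2 + 238*b - 18*w^3 + w^2*(292 - 126*b) + w*(-108*b^2 + 208*b + 238)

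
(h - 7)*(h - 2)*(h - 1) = h^3 - 10*h^2 + 23*h - 14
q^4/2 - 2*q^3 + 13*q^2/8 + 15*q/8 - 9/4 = (q/2 + 1/2)*(q - 2)*(q - 3/2)^2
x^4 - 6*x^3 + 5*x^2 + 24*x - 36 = (x - 3)^2*(x - 2)*(x + 2)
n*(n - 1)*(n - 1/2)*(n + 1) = n^4 - n^3/2 - n^2 + n/2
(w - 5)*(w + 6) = w^2 + w - 30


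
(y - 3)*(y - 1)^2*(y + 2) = y^4 - 3*y^3 - 3*y^2 + 11*y - 6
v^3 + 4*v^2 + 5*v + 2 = (v + 1)^2*(v + 2)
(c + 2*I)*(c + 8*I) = c^2 + 10*I*c - 16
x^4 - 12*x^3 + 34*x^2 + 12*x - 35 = (x - 7)*(x - 5)*(x - 1)*(x + 1)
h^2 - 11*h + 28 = (h - 7)*(h - 4)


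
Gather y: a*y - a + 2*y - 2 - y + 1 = -a + y*(a + 1) - 1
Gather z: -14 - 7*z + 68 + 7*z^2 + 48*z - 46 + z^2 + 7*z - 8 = 8*z^2 + 48*z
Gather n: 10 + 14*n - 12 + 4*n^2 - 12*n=4*n^2 + 2*n - 2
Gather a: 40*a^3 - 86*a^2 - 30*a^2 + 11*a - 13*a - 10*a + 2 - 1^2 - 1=40*a^3 - 116*a^2 - 12*a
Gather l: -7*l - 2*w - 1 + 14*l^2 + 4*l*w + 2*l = 14*l^2 + l*(4*w - 5) - 2*w - 1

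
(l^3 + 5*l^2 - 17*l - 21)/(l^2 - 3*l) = l + 8 + 7/l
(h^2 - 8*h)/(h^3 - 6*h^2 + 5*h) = (h - 8)/(h^2 - 6*h + 5)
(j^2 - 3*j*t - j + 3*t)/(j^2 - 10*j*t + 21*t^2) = (1 - j)/(-j + 7*t)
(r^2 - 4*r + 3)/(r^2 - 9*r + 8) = (r - 3)/(r - 8)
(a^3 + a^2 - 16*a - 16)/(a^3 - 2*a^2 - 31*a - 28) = (a - 4)/(a - 7)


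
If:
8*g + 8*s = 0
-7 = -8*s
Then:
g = -7/8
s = 7/8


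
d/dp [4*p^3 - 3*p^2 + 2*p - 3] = 12*p^2 - 6*p + 2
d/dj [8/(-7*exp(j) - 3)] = 56*exp(j)/(7*exp(j) + 3)^2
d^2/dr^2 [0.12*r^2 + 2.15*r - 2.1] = 0.240000000000000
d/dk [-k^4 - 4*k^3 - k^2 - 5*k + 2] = -4*k^3 - 12*k^2 - 2*k - 5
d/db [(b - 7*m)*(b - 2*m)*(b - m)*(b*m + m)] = m*(4*b^3 - 30*b^2*m + 3*b^2 + 46*b*m^2 - 20*b*m - 14*m^3 + 23*m^2)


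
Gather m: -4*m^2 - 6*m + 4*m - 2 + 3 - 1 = -4*m^2 - 2*m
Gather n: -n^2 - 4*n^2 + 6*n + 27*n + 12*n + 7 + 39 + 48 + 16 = -5*n^2 + 45*n + 110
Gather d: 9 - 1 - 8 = 0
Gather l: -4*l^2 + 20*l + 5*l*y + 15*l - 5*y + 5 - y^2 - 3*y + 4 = -4*l^2 + l*(5*y + 35) - y^2 - 8*y + 9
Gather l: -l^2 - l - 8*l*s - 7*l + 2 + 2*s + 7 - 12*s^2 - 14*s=-l^2 + l*(-8*s - 8) - 12*s^2 - 12*s + 9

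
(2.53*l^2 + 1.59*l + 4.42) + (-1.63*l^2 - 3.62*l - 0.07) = 0.9*l^2 - 2.03*l + 4.35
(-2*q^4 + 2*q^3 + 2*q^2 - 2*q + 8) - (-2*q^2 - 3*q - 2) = -2*q^4 + 2*q^3 + 4*q^2 + q + 10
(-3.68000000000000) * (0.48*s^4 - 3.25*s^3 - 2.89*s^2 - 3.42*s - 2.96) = -1.7664*s^4 + 11.96*s^3 + 10.6352*s^2 + 12.5856*s + 10.8928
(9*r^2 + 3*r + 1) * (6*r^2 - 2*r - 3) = 54*r^4 - 27*r^2 - 11*r - 3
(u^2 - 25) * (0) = 0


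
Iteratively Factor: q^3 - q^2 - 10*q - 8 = (q + 1)*(q^2 - 2*q - 8) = (q + 1)*(q + 2)*(q - 4)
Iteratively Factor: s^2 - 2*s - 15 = (s - 5)*(s + 3)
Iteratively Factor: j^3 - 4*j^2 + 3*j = (j - 1)*(j^2 - 3*j) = j*(j - 1)*(j - 3)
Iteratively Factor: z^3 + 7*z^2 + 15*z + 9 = (z + 3)*(z^2 + 4*z + 3) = (z + 1)*(z + 3)*(z + 3)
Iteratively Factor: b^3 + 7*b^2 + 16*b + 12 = (b + 2)*(b^2 + 5*b + 6) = (b + 2)*(b + 3)*(b + 2)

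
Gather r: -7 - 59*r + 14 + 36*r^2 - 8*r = 36*r^2 - 67*r + 7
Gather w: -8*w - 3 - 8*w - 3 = -16*w - 6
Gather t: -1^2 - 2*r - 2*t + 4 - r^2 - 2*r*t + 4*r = -r^2 + 2*r + t*(-2*r - 2) + 3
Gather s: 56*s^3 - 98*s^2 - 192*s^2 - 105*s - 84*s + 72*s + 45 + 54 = 56*s^3 - 290*s^2 - 117*s + 99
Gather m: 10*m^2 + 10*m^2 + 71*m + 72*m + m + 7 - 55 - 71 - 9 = 20*m^2 + 144*m - 128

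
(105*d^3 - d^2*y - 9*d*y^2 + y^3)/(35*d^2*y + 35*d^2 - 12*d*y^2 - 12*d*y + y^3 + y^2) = (3*d + y)/(y + 1)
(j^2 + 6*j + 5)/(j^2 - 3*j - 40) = (j + 1)/(j - 8)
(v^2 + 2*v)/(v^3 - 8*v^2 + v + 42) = v/(v^2 - 10*v + 21)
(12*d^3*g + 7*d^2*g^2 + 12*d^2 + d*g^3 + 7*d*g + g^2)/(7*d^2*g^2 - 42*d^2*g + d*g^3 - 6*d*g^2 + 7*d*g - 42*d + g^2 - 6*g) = (12*d^2 + 7*d*g + g^2)/(7*d*g - 42*d + g^2 - 6*g)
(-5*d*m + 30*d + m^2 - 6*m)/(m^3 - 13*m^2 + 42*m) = (-5*d + m)/(m*(m - 7))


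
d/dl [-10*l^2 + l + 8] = 1 - 20*l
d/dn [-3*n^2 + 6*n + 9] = 6 - 6*n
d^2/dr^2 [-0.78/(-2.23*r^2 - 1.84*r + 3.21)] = (-7.757724*r^2 - 6.400992*r + 0.78*(4.46*r + 1.84)*(8.92*r + 3.68) + 11.166948)/(2.23*r^2 + 1.84*r - 3.21)^3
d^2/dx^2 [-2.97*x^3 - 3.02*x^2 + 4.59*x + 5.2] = -17.82*x - 6.04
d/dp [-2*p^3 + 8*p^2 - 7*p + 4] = -6*p^2 + 16*p - 7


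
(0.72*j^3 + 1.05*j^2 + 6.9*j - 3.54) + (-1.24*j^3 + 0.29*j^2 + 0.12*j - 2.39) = -0.52*j^3 + 1.34*j^2 + 7.02*j - 5.93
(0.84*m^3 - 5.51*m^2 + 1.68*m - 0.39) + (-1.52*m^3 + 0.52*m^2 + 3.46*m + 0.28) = -0.68*m^3 - 4.99*m^2 + 5.14*m - 0.11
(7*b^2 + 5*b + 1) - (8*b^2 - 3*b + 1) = -b^2 + 8*b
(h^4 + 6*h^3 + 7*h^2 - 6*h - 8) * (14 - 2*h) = -2*h^5 + 2*h^4 + 70*h^3 + 110*h^2 - 68*h - 112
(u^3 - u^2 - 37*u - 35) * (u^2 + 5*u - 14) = u^5 + 4*u^4 - 56*u^3 - 206*u^2 + 343*u + 490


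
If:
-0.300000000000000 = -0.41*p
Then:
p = 0.73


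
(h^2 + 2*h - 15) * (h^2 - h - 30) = h^4 + h^3 - 47*h^2 - 45*h + 450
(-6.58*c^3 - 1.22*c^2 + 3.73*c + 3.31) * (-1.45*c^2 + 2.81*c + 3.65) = 9.541*c^5 - 16.7208*c^4 - 32.8537*c^3 + 1.2288*c^2 + 22.9156*c + 12.0815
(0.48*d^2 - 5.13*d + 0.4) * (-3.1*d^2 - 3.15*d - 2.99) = -1.488*d^4 + 14.391*d^3 + 13.4843*d^2 + 14.0787*d - 1.196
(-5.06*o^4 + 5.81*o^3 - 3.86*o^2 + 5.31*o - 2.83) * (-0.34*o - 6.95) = 1.7204*o^5 + 33.1916*o^4 - 39.0671*o^3 + 25.0216*o^2 - 35.9423*o + 19.6685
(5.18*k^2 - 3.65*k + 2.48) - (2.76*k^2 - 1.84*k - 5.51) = 2.42*k^2 - 1.81*k + 7.99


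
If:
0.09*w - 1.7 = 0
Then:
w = 18.89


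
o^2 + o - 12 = (o - 3)*(o + 4)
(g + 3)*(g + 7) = g^2 + 10*g + 21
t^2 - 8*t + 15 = (t - 5)*(t - 3)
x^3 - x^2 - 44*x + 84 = (x - 6)*(x - 2)*(x + 7)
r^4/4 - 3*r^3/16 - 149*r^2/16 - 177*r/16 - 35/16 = (r/4 + 1/4)*(r - 7)*(r + 1/4)*(r + 5)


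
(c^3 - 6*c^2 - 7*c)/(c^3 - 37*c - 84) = c*(c + 1)/(c^2 + 7*c + 12)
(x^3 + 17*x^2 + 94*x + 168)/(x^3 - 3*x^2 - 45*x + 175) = (x^2 + 10*x + 24)/(x^2 - 10*x + 25)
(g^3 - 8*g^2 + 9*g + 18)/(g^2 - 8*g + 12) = (g^2 - 2*g - 3)/(g - 2)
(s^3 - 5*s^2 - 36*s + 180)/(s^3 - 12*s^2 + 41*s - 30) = (s + 6)/(s - 1)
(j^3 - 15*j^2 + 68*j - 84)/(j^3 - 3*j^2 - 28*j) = (j^2 - 8*j + 12)/(j*(j + 4))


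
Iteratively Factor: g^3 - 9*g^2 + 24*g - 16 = (g - 4)*(g^2 - 5*g + 4) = (g - 4)^2*(g - 1)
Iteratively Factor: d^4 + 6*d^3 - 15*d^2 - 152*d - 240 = (d + 3)*(d^3 + 3*d^2 - 24*d - 80) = (d - 5)*(d + 3)*(d^2 + 8*d + 16) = (d - 5)*(d + 3)*(d + 4)*(d + 4)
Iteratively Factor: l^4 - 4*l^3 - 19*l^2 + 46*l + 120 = (l - 5)*(l^3 + l^2 - 14*l - 24) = (l - 5)*(l - 4)*(l^2 + 5*l + 6) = (l - 5)*(l - 4)*(l + 3)*(l + 2)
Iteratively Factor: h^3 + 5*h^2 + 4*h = (h + 1)*(h^2 + 4*h) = (h + 1)*(h + 4)*(h)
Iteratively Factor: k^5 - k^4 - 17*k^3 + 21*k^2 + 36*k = (k - 3)*(k^4 + 2*k^3 - 11*k^2 - 12*k) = (k - 3)^2*(k^3 + 5*k^2 + 4*k) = (k - 3)^2*(k + 1)*(k^2 + 4*k) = k*(k - 3)^2*(k + 1)*(k + 4)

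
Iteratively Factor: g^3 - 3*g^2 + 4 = (g - 2)*(g^2 - g - 2) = (g - 2)^2*(g + 1)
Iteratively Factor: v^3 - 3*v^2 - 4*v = (v - 4)*(v^2 + v) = (v - 4)*(v + 1)*(v)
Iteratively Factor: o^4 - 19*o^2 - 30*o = (o + 3)*(o^3 - 3*o^2 - 10*o) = o*(o + 3)*(o^2 - 3*o - 10) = o*(o - 5)*(o + 3)*(o + 2)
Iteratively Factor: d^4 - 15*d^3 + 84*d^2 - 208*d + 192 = (d - 4)*(d^3 - 11*d^2 + 40*d - 48) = (d - 4)^2*(d^2 - 7*d + 12) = (d - 4)^3*(d - 3)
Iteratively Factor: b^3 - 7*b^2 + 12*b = (b)*(b^2 - 7*b + 12) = b*(b - 4)*(b - 3)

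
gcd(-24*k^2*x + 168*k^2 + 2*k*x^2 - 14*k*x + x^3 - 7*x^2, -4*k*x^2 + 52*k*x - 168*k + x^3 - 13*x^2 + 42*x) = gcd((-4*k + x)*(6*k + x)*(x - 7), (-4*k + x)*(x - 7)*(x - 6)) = -4*k*x + 28*k + x^2 - 7*x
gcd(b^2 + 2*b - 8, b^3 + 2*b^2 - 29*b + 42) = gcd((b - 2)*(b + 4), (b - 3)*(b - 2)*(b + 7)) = b - 2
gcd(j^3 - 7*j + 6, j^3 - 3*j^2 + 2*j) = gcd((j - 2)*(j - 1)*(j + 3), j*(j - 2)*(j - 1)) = j^2 - 3*j + 2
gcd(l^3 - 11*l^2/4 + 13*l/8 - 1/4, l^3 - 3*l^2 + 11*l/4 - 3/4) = l - 1/2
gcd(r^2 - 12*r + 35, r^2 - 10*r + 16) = 1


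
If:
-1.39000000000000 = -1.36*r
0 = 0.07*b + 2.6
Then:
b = -37.14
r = 1.02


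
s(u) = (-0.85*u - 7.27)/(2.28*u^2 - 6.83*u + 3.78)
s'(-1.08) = -0.45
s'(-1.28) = -0.35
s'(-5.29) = -0.02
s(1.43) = 6.41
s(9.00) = -0.12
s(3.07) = -2.30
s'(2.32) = 810.25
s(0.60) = -15.47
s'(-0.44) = -1.28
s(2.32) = -44.80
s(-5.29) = -0.03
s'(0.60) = -127.68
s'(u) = (6.83 - 4.56*u)*(-0.85*u - 7.27)/(2.28*u^2 - 6.83*u + 3.78)^2 - 0.85/(2.28*u^2 - 6.83*u + 3.78) = (1.938*u^2 + 33.1512*u - 52.8671)/(5.1984*u^4 - 31.1448*u^3 + 63.8857*u^2 - 51.6348*u + 14.2884)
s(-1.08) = -0.46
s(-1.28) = -0.38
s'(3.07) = 3.63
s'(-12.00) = -0.00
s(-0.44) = -0.95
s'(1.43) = -0.85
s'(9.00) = 0.02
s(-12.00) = 0.01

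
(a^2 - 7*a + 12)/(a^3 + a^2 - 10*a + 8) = (a^2 - 7*a + 12)/(a^3 + a^2 - 10*a + 8)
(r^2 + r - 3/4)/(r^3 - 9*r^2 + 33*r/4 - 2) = (2*r + 3)/(2*r^2 - 17*r + 8)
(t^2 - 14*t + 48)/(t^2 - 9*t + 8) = (t - 6)/(t - 1)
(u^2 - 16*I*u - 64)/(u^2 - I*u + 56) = (u - 8*I)/(u + 7*I)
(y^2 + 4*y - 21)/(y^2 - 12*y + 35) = (y^2 + 4*y - 21)/(y^2 - 12*y + 35)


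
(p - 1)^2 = p^2 - 2*p + 1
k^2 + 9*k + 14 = (k + 2)*(k + 7)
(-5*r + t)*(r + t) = -5*r^2 - 4*r*t + t^2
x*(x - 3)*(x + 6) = x^3 + 3*x^2 - 18*x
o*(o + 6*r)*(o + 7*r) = o^3 + 13*o^2*r + 42*o*r^2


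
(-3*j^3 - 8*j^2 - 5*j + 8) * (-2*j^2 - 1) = 6*j^5 + 16*j^4 + 13*j^3 - 8*j^2 + 5*j - 8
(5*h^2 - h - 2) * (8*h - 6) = 40*h^3 - 38*h^2 - 10*h + 12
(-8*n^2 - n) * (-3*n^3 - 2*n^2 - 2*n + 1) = 24*n^5 + 19*n^4 + 18*n^3 - 6*n^2 - n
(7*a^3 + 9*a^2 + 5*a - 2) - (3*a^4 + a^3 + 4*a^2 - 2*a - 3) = -3*a^4 + 6*a^3 + 5*a^2 + 7*a + 1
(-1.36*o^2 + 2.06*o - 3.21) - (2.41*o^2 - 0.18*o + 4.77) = -3.77*o^2 + 2.24*o - 7.98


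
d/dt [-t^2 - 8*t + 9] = -2*t - 8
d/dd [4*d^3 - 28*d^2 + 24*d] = 12*d^2 - 56*d + 24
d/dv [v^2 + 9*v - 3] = 2*v + 9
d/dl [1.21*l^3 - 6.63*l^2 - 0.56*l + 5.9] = 3.63*l^2 - 13.26*l - 0.56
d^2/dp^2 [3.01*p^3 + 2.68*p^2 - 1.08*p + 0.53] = 18.06*p + 5.36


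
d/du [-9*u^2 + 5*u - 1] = 5 - 18*u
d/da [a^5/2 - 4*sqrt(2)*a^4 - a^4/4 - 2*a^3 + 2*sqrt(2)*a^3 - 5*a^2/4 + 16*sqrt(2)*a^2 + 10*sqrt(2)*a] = 5*a^4/2 - 16*sqrt(2)*a^3 - a^3 - 6*a^2 + 6*sqrt(2)*a^2 - 5*a/2 + 32*sqrt(2)*a + 10*sqrt(2)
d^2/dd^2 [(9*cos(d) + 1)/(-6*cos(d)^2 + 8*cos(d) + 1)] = (-729*(1 - cos(2*d))^2*cos(d) - 144*(1 - cos(2*d))^2 + 548*cos(d) - 476*cos(2*d) - 531*cos(3*d) + 162*cos(5*d) + 96)/(8*cos(d) - 3*cos(2*d) - 2)^3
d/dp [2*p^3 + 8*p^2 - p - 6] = 6*p^2 + 16*p - 1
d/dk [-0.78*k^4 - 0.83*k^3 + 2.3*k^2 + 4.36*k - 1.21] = -3.12*k^3 - 2.49*k^2 + 4.6*k + 4.36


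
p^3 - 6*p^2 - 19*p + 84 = (p - 7)*(p - 3)*(p + 4)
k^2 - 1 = (k - 1)*(k + 1)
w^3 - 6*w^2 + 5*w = w*(w - 5)*(w - 1)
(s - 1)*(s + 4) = s^2 + 3*s - 4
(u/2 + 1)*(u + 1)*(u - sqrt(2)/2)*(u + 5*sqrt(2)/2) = u^4/2 + sqrt(2)*u^3 + 3*u^3/2 - u^2/4 + 3*sqrt(2)*u^2 - 15*u/4 + 2*sqrt(2)*u - 5/2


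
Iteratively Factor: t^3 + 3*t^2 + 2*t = (t)*(t^2 + 3*t + 2) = t*(t + 2)*(t + 1)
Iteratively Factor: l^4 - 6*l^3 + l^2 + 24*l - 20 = (l - 1)*(l^3 - 5*l^2 - 4*l + 20) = (l - 1)*(l + 2)*(l^2 - 7*l + 10) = (l - 5)*(l - 1)*(l + 2)*(l - 2)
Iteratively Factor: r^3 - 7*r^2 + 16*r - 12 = (r - 2)*(r^2 - 5*r + 6) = (r - 2)^2*(r - 3)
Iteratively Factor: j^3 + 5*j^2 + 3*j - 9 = (j + 3)*(j^2 + 2*j - 3) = (j - 1)*(j + 3)*(j + 3)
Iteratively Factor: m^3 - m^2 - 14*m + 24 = (m - 3)*(m^2 + 2*m - 8) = (m - 3)*(m + 4)*(m - 2)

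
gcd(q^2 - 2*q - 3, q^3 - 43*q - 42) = q + 1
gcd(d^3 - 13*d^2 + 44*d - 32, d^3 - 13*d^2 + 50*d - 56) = d - 4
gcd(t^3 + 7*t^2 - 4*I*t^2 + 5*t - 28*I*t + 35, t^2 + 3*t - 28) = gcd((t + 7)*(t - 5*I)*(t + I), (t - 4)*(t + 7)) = t + 7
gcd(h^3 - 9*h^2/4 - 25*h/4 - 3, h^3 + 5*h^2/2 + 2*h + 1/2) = h + 1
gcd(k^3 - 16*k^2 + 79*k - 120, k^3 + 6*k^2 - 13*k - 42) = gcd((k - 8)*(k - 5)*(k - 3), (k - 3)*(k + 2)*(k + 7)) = k - 3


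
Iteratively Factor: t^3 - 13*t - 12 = (t + 3)*(t^2 - 3*t - 4) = (t + 1)*(t + 3)*(t - 4)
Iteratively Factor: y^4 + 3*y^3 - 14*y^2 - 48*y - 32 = (y - 4)*(y^3 + 7*y^2 + 14*y + 8) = (y - 4)*(y + 4)*(y^2 + 3*y + 2) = (y - 4)*(y + 2)*(y + 4)*(y + 1)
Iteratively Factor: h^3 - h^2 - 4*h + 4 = (h - 1)*(h^2 - 4) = (h - 1)*(h + 2)*(h - 2)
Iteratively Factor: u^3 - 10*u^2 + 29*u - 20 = (u - 5)*(u^2 - 5*u + 4) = (u - 5)*(u - 4)*(u - 1)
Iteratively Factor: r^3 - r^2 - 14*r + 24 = (r - 3)*(r^2 + 2*r - 8) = (r - 3)*(r + 4)*(r - 2)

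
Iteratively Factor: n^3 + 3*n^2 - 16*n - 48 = (n + 4)*(n^2 - n - 12) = (n - 4)*(n + 4)*(n + 3)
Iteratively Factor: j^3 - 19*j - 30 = (j + 2)*(j^2 - 2*j - 15) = (j + 2)*(j + 3)*(j - 5)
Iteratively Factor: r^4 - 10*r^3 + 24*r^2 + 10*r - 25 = (r - 1)*(r^3 - 9*r^2 + 15*r + 25) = (r - 1)*(r + 1)*(r^2 - 10*r + 25) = (r - 5)*(r - 1)*(r + 1)*(r - 5)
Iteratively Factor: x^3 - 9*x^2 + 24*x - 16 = (x - 1)*(x^2 - 8*x + 16) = (x - 4)*(x - 1)*(x - 4)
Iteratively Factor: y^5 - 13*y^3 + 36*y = (y + 2)*(y^4 - 2*y^3 - 9*y^2 + 18*y) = y*(y + 2)*(y^3 - 2*y^2 - 9*y + 18) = y*(y + 2)*(y + 3)*(y^2 - 5*y + 6) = y*(y - 3)*(y + 2)*(y + 3)*(y - 2)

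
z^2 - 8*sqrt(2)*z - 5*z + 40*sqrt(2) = (z - 5)*(z - 8*sqrt(2))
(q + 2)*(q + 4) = q^2 + 6*q + 8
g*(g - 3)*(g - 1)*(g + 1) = g^4 - 3*g^3 - g^2 + 3*g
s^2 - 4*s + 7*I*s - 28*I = (s - 4)*(s + 7*I)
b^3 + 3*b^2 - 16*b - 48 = (b - 4)*(b + 3)*(b + 4)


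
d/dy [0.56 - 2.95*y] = -2.95000000000000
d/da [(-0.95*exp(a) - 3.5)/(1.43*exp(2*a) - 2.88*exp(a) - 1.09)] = (1.3585*exp(2*a) + 10.01*exp(a) - 9.0445)*exp(a)/(2.0449*exp(4*a) - 8.2368*exp(3*a) + 5.177*exp(2*a) + 6.2784*exp(a) + 1.1881)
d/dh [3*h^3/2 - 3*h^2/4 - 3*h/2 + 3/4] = 9*h^2/2 - 3*h/2 - 3/2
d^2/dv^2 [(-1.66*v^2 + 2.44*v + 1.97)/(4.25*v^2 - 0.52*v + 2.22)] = (-2.8421709430404e-14*v^4 + 80.8078*v^3 + 307.47135*v^2 - 164.2506*v - 46.83734)/(76.765625*v^6 - 28.1775*v^5 + 123.74385*v^4 - 29.577808*v^3 + 64.637964*v^2 - 7.688304*v + 10.941048)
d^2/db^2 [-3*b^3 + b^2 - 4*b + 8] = 2 - 18*b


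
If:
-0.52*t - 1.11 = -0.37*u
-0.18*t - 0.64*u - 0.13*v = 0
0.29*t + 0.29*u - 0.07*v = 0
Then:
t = -1.49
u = 0.91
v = -2.41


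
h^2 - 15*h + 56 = (h - 8)*(h - 7)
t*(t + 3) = t^2 + 3*t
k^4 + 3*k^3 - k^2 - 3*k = k*(k - 1)*(k + 1)*(k + 3)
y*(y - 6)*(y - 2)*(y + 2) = y^4 - 6*y^3 - 4*y^2 + 24*y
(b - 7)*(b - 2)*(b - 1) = b^3 - 10*b^2 + 23*b - 14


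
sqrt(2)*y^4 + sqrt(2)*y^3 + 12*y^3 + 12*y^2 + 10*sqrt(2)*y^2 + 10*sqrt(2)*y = y*(y + sqrt(2))*(y + 5*sqrt(2))*(sqrt(2)*y + sqrt(2))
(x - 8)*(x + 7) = x^2 - x - 56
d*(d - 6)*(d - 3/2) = d^3 - 15*d^2/2 + 9*d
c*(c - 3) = c^2 - 3*c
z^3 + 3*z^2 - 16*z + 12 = (z - 2)*(z - 1)*(z + 6)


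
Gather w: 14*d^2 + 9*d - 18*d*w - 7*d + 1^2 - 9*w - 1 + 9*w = 14*d^2 - 18*d*w + 2*d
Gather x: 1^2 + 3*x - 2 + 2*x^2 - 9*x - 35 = 2*x^2 - 6*x - 36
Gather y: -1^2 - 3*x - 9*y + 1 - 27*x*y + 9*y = -27*x*y - 3*x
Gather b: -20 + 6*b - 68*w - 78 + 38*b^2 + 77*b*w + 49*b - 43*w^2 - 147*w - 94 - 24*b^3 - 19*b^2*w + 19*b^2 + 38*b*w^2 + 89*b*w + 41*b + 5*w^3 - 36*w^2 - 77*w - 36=-24*b^3 + b^2*(57 - 19*w) + b*(38*w^2 + 166*w + 96) + 5*w^3 - 79*w^2 - 292*w - 228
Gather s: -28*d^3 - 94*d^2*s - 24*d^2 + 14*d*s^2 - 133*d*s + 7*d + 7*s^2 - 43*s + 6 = -28*d^3 - 24*d^2 + 7*d + s^2*(14*d + 7) + s*(-94*d^2 - 133*d - 43) + 6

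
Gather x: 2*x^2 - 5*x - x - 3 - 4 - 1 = 2*x^2 - 6*x - 8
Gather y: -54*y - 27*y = -81*y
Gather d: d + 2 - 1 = d + 1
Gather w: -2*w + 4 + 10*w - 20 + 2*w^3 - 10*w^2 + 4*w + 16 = 2*w^3 - 10*w^2 + 12*w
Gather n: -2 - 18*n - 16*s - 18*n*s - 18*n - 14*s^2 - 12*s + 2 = n*(-18*s - 36) - 14*s^2 - 28*s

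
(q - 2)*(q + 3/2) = q^2 - q/2 - 3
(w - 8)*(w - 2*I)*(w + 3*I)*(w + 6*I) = w^4 - 8*w^3 + 7*I*w^3 - 56*I*w^2 + 36*I*w - 288*I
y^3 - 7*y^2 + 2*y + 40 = (y - 5)*(y - 4)*(y + 2)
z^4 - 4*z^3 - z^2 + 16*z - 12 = (z - 3)*(z - 2)*(z - 1)*(z + 2)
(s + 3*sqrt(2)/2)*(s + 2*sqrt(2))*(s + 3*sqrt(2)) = s^3 + 13*sqrt(2)*s^2/2 + 27*s + 18*sqrt(2)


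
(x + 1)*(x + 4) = x^2 + 5*x + 4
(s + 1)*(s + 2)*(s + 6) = s^3 + 9*s^2 + 20*s + 12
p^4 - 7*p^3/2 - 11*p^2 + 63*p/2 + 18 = (p - 4)*(p - 3)*(p + 1/2)*(p + 3)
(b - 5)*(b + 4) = b^2 - b - 20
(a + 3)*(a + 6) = a^2 + 9*a + 18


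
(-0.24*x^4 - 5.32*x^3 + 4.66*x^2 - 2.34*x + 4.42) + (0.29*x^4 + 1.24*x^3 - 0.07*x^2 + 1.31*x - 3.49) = 0.05*x^4 - 4.08*x^3 + 4.59*x^2 - 1.03*x + 0.93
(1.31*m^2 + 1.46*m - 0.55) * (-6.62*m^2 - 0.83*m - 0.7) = -8.6722*m^4 - 10.7525*m^3 + 1.5122*m^2 - 0.5655*m + 0.385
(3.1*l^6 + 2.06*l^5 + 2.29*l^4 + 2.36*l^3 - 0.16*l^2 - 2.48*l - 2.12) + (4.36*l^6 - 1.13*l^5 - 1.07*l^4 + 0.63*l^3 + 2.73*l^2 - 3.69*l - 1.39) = 7.46*l^6 + 0.93*l^5 + 1.22*l^4 + 2.99*l^3 + 2.57*l^2 - 6.17*l - 3.51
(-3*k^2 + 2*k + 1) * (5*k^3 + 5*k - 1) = -15*k^5 + 10*k^4 - 10*k^3 + 13*k^2 + 3*k - 1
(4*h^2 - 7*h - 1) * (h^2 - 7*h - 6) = 4*h^4 - 35*h^3 + 24*h^2 + 49*h + 6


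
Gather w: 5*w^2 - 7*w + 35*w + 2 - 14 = 5*w^2 + 28*w - 12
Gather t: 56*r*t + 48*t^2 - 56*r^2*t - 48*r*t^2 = t^2*(48 - 48*r) + t*(-56*r^2 + 56*r)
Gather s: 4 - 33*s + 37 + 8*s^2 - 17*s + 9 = 8*s^2 - 50*s + 50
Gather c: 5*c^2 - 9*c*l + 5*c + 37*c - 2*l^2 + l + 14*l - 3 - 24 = 5*c^2 + c*(42 - 9*l) - 2*l^2 + 15*l - 27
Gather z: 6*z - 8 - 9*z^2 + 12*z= -9*z^2 + 18*z - 8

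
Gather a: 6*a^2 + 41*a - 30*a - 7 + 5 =6*a^2 + 11*a - 2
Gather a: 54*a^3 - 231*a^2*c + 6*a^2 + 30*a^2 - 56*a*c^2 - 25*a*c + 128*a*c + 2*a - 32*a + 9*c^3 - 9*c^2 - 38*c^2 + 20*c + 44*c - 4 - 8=54*a^3 + a^2*(36 - 231*c) + a*(-56*c^2 + 103*c - 30) + 9*c^3 - 47*c^2 + 64*c - 12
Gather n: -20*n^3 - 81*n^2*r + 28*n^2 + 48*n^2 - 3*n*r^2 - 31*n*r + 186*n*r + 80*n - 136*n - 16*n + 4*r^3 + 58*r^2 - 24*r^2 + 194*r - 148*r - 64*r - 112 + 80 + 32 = -20*n^3 + n^2*(76 - 81*r) + n*(-3*r^2 + 155*r - 72) + 4*r^3 + 34*r^2 - 18*r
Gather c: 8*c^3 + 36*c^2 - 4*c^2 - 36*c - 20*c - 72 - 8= 8*c^3 + 32*c^2 - 56*c - 80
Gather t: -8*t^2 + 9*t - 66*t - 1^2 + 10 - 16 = -8*t^2 - 57*t - 7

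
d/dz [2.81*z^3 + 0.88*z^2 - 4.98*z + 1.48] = 8.43*z^2 + 1.76*z - 4.98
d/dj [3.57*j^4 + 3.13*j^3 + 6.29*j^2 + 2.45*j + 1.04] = 14.28*j^3 + 9.39*j^2 + 12.58*j + 2.45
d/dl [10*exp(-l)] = -10*exp(-l)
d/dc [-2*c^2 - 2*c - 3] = -4*c - 2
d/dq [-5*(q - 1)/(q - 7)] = 30/(q - 7)^2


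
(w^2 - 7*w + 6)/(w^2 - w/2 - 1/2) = 2*(w - 6)/(2*w + 1)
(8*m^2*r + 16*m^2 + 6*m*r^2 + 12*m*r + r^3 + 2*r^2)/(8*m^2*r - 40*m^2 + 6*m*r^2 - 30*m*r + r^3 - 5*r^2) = (r + 2)/(r - 5)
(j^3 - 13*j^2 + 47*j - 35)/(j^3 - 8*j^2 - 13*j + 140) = (j - 1)/(j + 4)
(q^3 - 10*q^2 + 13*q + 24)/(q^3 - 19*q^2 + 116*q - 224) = (q^2 - 2*q - 3)/(q^2 - 11*q + 28)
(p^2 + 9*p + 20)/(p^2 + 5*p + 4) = (p + 5)/(p + 1)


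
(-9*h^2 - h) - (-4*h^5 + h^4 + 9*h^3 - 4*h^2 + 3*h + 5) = 4*h^5 - h^4 - 9*h^3 - 5*h^2 - 4*h - 5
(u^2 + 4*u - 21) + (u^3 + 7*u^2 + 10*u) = u^3 + 8*u^2 + 14*u - 21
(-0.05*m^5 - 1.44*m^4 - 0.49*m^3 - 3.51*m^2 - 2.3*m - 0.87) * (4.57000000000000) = -0.2285*m^5 - 6.5808*m^4 - 2.2393*m^3 - 16.0407*m^2 - 10.511*m - 3.9759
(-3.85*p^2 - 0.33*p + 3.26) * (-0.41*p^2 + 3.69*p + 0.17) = 1.5785*p^4 - 14.0712*p^3 - 3.2088*p^2 + 11.9733*p + 0.5542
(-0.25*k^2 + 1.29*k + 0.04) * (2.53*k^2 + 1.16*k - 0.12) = -0.6325*k^4 + 2.9737*k^3 + 1.6276*k^2 - 0.1084*k - 0.0048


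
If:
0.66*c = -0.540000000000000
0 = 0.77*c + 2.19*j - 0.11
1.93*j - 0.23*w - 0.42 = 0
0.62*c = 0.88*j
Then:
No Solution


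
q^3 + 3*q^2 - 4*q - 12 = (q - 2)*(q + 2)*(q + 3)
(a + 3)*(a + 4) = a^2 + 7*a + 12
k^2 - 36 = (k - 6)*(k + 6)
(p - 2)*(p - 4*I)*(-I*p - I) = -I*p^3 - 4*p^2 + I*p^2 + 4*p + 2*I*p + 8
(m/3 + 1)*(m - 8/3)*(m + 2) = m^3/3 + 7*m^2/9 - 22*m/9 - 16/3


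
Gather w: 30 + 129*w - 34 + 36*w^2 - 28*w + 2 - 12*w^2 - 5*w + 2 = 24*w^2 + 96*w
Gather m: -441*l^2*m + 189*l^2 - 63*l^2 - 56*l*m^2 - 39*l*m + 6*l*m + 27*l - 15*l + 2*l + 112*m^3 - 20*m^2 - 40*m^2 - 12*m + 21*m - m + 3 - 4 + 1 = 126*l^2 + 14*l + 112*m^3 + m^2*(-56*l - 60) + m*(-441*l^2 - 33*l + 8)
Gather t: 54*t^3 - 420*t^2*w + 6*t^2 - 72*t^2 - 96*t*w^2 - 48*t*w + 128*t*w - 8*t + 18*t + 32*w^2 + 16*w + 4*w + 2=54*t^3 + t^2*(-420*w - 66) + t*(-96*w^2 + 80*w + 10) + 32*w^2 + 20*w + 2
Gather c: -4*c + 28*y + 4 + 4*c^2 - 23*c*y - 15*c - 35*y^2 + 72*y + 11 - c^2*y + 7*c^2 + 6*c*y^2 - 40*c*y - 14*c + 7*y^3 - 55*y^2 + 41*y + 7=c^2*(11 - y) + c*(6*y^2 - 63*y - 33) + 7*y^3 - 90*y^2 + 141*y + 22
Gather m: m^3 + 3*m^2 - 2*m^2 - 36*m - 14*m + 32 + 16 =m^3 + m^2 - 50*m + 48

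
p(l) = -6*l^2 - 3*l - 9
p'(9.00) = -111.00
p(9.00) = -522.00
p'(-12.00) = 141.00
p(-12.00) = -837.00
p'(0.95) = -14.40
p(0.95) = -17.26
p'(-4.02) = 45.24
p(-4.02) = -93.90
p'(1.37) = -19.44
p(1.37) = -24.37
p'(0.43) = -8.16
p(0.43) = -11.40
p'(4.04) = -51.48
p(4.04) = -119.05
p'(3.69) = -47.28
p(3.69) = -101.77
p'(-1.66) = 16.92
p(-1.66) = -20.55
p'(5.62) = -70.44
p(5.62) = -215.37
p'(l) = -12*l - 3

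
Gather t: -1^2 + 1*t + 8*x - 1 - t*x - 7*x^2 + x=t*(1 - x) - 7*x^2 + 9*x - 2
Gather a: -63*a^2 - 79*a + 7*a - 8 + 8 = -63*a^2 - 72*a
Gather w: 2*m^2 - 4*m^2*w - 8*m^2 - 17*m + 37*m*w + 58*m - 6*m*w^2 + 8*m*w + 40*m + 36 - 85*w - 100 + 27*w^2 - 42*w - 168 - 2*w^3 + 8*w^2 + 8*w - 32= -6*m^2 + 81*m - 2*w^3 + w^2*(35 - 6*m) + w*(-4*m^2 + 45*m - 119) - 264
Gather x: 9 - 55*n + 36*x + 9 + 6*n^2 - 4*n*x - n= 6*n^2 - 56*n + x*(36 - 4*n) + 18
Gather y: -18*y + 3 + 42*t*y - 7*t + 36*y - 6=-7*t + y*(42*t + 18) - 3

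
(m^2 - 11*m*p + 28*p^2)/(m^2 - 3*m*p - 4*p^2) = (m - 7*p)/(m + p)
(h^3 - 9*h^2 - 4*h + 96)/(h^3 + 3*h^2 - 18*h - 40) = (h^2 - 5*h - 24)/(h^2 + 7*h + 10)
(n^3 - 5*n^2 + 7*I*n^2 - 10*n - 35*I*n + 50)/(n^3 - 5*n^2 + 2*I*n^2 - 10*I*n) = (n + 5*I)/n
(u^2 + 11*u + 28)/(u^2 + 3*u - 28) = (u + 4)/(u - 4)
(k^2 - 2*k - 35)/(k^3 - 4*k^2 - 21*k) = (k + 5)/(k*(k + 3))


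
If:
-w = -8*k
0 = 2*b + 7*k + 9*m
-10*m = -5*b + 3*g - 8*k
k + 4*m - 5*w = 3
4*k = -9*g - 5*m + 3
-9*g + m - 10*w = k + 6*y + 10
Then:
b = 2418/7411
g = 2776/7411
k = -579/7411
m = -87/7411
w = -4632/7411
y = -26141/22233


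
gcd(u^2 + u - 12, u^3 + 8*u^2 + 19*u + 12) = u + 4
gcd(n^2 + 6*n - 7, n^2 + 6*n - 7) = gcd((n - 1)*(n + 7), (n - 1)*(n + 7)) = n^2 + 6*n - 7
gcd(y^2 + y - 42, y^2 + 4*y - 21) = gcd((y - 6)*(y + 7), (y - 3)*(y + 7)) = y + 7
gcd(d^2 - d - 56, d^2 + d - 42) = d + 7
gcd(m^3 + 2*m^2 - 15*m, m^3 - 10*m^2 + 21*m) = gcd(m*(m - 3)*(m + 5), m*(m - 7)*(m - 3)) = m^2 - 3*m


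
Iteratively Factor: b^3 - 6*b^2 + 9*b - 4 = (b - 4)*(b^2 - 2*b + 1) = (b - 4)*(b - 1)*(b - 1)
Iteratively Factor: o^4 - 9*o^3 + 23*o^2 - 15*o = (o - 3)*(o^3 - 6*o^2 + 5*o) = (o - 5)*(o - 3)*(o^2 - o) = (o - 5)*(o - 3)*(o - 1)*(o)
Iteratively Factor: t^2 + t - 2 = (t - 1)*(t + 2)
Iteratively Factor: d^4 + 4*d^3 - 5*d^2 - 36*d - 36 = (d - 3)*(d^3 + 7*d^2 + 16*d + 12) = (d - 3)*(d + 2)*(d^2 + 5*d + 6) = (d - 3)*(d + 2)*(d + 3)*(d + 2)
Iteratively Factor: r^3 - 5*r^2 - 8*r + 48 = (r + 3)*(r^2 - 8*r + 16) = (r - 4)*(r + 3)*(r - 4)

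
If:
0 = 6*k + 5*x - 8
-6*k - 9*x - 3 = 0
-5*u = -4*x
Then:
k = 29/8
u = -11/5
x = -11/4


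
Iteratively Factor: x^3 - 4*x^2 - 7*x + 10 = (x + 2)*(x^2 - 6*x + 5) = (x - 1)*(x + 2)*(x - 5)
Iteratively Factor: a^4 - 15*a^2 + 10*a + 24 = (a + 1)*(a^3 - a^2 - 14*a + 24) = (a - 3)*(a + 1)*(a^2 + 2*a - 8) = (a - 3)*(a - 2)*(a + 1)*(a + 4)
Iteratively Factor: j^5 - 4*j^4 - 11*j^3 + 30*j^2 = (j + 3)*(j^4 - 7*j^3 + 10*j^2) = (j - 5)*(j + 3)*(j^3 - 2*j^2) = (j - 5)*(j - 2)*(j + 3)*(j^2) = j*(j - 5)*(j - 2)*(j + 3)*(j)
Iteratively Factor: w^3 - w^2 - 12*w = (w - 4)*(w^2 + 3*w) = (w - 4)*(w + 3)*(w)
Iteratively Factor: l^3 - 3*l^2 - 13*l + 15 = (l - 1)*(l^2 - 2*l - 15) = (l - 5)*(l - 1)*(l + 3)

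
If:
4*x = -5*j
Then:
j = -4*x/5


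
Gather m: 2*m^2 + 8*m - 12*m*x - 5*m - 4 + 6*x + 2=2*m^2 + m*(3 - 12*x) + 6*x - 2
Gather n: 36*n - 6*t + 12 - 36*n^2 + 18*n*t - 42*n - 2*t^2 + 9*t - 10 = -36*n^2 + n*(18*t - 6) - 2*t^2 + 3*t + 2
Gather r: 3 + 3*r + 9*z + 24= 3*r + 9*z + 27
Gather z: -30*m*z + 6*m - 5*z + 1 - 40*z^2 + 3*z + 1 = 6*m - 40*z^2 + z*(-30*m - 2) + 2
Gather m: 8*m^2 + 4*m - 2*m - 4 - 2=8*m^2 + 2*m - 6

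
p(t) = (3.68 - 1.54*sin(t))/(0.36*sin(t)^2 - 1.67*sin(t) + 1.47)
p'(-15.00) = -0.60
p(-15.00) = 1.73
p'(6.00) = 1.16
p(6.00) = 2.09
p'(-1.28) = 0.17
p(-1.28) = 1.52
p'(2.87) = -2.82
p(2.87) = 3.12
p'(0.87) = 8.62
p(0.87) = 6.20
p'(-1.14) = 0.26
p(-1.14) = 1.55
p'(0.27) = 2.81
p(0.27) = 3.11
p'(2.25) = -8.97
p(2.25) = 6.39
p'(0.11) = 2.15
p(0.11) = 2.72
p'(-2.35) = -0.53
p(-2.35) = 1.68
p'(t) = (3.68 - 1.54*sin(t))*(-0.72*sin(t)*cos(t) + 1.67*cos(t))/(0.36*sin(t)^2 - 1.67*sin(t) + 1.47)^2 - 1.54*cos(t)/(0.36*sin(t)^2 - 1.67*sin(t) + 1.47)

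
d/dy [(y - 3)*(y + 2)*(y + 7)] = 3*y^2 + 12*y - 13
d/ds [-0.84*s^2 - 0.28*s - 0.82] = -1.68*s - 0.28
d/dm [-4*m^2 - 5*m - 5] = -8*m - 5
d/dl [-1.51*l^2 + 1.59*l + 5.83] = 1.59 - 3.02*l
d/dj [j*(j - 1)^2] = (j - 1)*(3*j - 1)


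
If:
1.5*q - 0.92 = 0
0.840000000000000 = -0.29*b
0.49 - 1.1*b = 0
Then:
No Solution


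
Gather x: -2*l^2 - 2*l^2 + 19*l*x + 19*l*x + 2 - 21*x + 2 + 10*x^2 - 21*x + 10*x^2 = -4*l^2 + 20*x^2 + x*(38*l - 42) + 4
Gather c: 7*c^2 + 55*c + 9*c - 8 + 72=7*c^2 + 64*c + 64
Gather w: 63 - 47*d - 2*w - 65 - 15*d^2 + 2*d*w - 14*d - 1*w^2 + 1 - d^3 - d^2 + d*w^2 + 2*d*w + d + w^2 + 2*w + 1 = -d^3 - 16*d^2 + d*w^2 + 4*d*w - 60*d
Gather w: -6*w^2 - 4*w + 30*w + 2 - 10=-6*w^2 + 26*w - 8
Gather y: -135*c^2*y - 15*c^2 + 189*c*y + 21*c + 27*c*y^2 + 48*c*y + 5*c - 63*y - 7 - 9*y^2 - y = -15*c^2 + 26*c + y^2*(27*c - 9) + y*(-135*c^2 + 237*c - 64) - 7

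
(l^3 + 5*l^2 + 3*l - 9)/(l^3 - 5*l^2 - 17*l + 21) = (l + 3)/(l - 7)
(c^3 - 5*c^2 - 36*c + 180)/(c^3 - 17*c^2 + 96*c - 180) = (c + 6)/(c - 6)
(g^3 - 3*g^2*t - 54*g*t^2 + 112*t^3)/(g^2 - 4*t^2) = (g^2 - g*t - 56*t^2)/(g + 2*t)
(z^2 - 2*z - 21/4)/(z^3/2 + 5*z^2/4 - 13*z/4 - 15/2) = (4*z^2 - 8*z - 21)/(2*z^3 + 5*z^2 - 13*z - 30)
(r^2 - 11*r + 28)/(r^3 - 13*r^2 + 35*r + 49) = (r - 4)/(r^2 - 6*r - 7)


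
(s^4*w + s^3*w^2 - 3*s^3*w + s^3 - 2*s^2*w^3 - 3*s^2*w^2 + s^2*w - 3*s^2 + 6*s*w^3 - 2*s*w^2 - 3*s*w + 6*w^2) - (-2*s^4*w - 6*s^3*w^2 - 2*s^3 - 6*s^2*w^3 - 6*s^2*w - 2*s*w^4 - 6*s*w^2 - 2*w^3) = 3*s^4*w + 7*s^3*w^2 - 3*s^3*w + 3*s^3 + 4*s^2*w^3 - 3*s^2*w^2 + 7*s^2*w - 3*s^2 + 2*s*w^4 + 6*s*w^3 + 4*s*w^2 - 3*s*w + 2*w^3 + 6*w^2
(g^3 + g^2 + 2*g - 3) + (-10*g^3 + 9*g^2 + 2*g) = -9*g^3 + 10*g^2 + 4*g - 3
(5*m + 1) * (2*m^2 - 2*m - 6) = 10*m^3 - 8*m^2 - 32*m - 6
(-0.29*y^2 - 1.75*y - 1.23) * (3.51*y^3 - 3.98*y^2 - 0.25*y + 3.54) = -1.0179*y^5 - 4.9883*y^4 + 2.7202*y^3 + 4.3063*y^2 - 5.8875*y - 4.3542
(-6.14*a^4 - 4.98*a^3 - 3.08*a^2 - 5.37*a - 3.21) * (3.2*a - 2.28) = -19.648*a^5 - 1.9368*a^4 + 1.4984*a^3 - 10.1616*a^2 + 1.9716*a + 7.3188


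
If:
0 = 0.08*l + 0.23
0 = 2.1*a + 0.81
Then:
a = -0.39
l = -2.88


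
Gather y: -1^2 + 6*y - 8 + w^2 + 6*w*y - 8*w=w^2 - 8*w + y*(6*w + 6) - 9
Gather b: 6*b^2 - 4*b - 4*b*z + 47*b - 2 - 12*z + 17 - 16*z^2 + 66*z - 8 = 6*b^2 + b*(43 - 4*z) - 16*z^2 + 54*z + 7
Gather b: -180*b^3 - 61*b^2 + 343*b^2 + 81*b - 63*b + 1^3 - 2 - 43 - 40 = -180*b^3 + 282*b^2 + 18*b - 84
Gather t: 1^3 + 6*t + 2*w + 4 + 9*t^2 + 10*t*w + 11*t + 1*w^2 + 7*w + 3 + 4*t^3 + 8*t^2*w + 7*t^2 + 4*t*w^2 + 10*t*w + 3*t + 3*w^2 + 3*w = 4*t^3 + t^2*(8*w + 16) + t*(4*w^2 + 20*w + 20) + 4*w^2 + 12*w + 8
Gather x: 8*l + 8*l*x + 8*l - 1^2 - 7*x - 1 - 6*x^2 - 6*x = 16*l - 6*x^2 + x*(8*l - 13) - 2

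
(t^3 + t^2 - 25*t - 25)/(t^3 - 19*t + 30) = (t^2 - 4*t - 5)/(t^2 - 5*t + 6)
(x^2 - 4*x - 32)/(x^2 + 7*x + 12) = (x - 8)/(x + 3)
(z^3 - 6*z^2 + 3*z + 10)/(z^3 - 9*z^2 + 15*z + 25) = (z - 2)/(z - 5)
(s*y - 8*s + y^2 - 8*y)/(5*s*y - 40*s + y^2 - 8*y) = (s + y)/(5*s + y)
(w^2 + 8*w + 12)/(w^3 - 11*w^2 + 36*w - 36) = (w^2 + 8*w + 12)/(w^3 - 11*w^2 + 36*w - 36)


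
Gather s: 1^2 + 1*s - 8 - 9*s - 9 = -8*s - 16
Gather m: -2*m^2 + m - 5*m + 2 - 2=-2*m^2 - 4*m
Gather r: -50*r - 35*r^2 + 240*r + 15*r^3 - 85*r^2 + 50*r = 15*r^3 - 120*r^2 + 240*r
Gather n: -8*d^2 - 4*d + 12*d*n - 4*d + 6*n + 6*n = -8*d^2 - 8*d + n*(12*d + 12)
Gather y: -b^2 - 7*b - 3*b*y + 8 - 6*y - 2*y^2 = -b^2 - 7*b - 2*y^2 + y*(-3*b - 6) + 8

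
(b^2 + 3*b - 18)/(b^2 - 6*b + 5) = (b^2 + 3*b - 18)/(b^2 - 6*b + 5)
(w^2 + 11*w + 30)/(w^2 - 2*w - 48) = (w + 5)/(w - 8)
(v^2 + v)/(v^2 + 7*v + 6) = v/(v + 6)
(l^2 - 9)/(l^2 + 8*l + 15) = (l - 3)/(l + 5)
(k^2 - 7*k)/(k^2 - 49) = k/(k + 7)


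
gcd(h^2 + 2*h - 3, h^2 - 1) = h - 1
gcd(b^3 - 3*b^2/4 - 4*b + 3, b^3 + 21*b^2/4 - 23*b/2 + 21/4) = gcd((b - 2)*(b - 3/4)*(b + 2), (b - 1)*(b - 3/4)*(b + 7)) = b - 3/4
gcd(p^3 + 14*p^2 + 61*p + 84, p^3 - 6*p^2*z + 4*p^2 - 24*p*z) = p + 4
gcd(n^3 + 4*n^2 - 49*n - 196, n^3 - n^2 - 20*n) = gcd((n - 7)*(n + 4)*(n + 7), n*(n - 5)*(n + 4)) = n + 4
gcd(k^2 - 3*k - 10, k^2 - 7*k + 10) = k - 5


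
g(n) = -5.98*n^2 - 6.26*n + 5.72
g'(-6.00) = 65.50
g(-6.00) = -172.00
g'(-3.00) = 29.62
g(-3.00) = -29.32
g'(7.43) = -95.12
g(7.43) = -370.92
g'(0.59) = -13.32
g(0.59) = -0.06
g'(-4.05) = 42.18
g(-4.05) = -67.01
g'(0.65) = -14.03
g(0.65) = -0.88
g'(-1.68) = 13.83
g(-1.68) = -0.64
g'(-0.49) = -0.40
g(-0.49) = 7.35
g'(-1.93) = 16.82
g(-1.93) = -4.47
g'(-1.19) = 7.97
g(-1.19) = 4.70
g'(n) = -11.96*n - 6.26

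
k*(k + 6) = k^2 + 6*k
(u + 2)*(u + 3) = u^2 + 5*u + 6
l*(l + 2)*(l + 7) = l^3 + 9*l^2 + 14*l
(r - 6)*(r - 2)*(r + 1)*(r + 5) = r^4 - 2*r^3 - 31*r^2 + 32*r + 60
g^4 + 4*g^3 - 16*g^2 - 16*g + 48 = (g - 2)^2*(g + 2)*(g + 6)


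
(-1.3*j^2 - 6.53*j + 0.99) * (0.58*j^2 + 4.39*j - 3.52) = -0.754*j^4 - 9.4944*j^3 - 23.5165*j^2 + 27.3317*j - 3.4848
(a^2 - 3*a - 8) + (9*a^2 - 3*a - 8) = 10*a^2 - 6*a - 16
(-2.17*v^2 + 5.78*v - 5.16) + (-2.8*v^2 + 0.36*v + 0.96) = -4.97*v^2 + 6.14*v - 4.2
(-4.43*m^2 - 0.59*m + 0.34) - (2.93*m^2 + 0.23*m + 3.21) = -7.36*m^2 - 0.82*m - 2.87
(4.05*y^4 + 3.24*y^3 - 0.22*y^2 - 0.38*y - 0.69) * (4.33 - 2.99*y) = -12.1095*y^5 + 7.8489*y^4 + 14.687*y^3 + 0.1836*y^2 + 0.4177*y - 2.9877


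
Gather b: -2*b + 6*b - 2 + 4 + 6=4*b + 8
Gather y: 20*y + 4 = 20*y + 4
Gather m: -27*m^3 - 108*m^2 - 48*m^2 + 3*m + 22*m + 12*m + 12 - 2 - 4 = -27*m^3 - 156*m^2 + 37*m + 6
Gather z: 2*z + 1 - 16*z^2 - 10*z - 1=-16*z^2 - 8*z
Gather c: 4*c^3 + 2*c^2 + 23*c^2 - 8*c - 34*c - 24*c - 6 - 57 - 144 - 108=4*c^3 + 25*c^2 - 66*c - 315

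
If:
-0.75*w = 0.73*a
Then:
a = -1.02739726027397*w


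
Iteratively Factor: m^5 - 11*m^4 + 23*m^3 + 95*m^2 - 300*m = (m)*(m^4 - 11*m^3 + 23*m^2 + 95*m - 300) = m*(m - 4)*(m^3 - 7*m^2 - 5*m + 75) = m*(m - 4)*(m + 3)*(m^2 - 10*m + 25) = m*(m - 5)*(m - 4)*(m + 3)*(m - 5)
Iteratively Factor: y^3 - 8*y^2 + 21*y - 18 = (y - 3)*(y^2 - 5*y + 6) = (y - 3)*(y - 2)*(y - 3)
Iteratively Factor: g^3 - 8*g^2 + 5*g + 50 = (g - 5)*(g^2 - 3*g - 10) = (g - 5)^2*(g + 2)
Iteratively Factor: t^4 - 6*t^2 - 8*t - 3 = (t - 3)*(t^3 + 3*t^2 + 3*t + 1) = (t - 3)*(t + 1)*(t^2 + 2*t + 1) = (t - 3)*(t + 1)^2*(t + 1)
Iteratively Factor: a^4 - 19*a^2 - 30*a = (a + 2)*(a^3 - 2*a^2 - 15*a) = (a - 5)*(a + 2)*(a^2 + 3*a) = (a - 5)*(a + 2)*(a + 3)*(a)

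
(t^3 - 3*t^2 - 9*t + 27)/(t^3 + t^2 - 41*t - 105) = (t^2 - 6*t + 9)/(t^2 - 2*t - 35)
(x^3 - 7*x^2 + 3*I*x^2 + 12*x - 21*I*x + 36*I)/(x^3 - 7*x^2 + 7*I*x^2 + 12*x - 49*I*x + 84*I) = (x + 3*I)/(x + 7*I)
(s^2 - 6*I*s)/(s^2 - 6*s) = (s - 6*I)/(s - 6)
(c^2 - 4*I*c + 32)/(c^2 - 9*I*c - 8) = (c + 4*I)/(c - I)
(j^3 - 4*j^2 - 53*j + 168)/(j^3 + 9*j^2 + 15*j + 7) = (j^2 - 11*j + 24)/(j^2 + 2*j + 1)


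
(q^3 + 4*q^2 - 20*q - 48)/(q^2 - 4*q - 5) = (-q^3 - 4*q^2 + 20*q + 48)/(-q^2 + 4*q + 5)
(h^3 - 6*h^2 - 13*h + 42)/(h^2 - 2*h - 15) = (h^2 - 9*h + 14)/(h - 5)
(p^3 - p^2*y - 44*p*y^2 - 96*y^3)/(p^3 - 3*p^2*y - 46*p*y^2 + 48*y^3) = (-p^2 - 7*p*y - 12*y^2)/(-p^2 - 5*p*y + 6*y^2)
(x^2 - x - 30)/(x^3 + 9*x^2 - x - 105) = (x - 6)/(x^2 + 4*x - 21)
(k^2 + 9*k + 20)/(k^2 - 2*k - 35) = (k + 4)/(k - 7)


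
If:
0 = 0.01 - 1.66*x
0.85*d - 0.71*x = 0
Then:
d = 0.01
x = 0.01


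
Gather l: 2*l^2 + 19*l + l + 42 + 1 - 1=2*l^2 + 20*l + 42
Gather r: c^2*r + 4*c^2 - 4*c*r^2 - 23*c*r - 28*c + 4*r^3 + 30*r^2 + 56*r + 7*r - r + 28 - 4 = 4*c^2 - 28*c + 4*r^3 + r^2*(30 - 4*c) + r*(c^2 - 23*c + 62) + 24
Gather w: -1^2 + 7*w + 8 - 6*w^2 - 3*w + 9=-6*w^2 + 4*w + 16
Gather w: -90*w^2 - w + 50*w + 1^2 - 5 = -90*w^2 + 49*w - 4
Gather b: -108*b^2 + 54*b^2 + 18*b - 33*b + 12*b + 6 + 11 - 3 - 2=-54*b^2 - 3*b + 12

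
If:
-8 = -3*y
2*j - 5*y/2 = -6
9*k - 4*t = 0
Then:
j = 1/3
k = 4*t/9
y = 8/3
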